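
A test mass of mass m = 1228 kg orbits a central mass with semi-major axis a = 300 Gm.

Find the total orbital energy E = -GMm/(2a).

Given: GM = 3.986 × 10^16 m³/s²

Convert to SI: a = 300 Gm = 3e+11 m.
E = −GMm / (2a).
E = −3.986e+16 · 1228 / (2 · 3e+11) J ≈ -8.158e+07 J = -81.58 MJ.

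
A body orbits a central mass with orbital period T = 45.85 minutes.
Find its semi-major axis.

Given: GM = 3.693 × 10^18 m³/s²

Convert to SI: T = 45.85 minutes = 2751 s.
Invert Kepler's third law: a = (GM · T² / (4π²))^(1/3).
Substituting T = 2751 s and GM = 3.693e+18 m³/s²:
a = (3.693e+18 · (2751)² / (4π²))^(1/3) m
a ≈ 8.913e+07 m = 89.13 Mm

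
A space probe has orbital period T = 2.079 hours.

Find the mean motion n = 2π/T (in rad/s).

Convert to SI: T = 2.079 hours = 7484.4 s.
n = 2π / T.
n = 2π / 7484.4 s ≈ 0.0008395 rad/s.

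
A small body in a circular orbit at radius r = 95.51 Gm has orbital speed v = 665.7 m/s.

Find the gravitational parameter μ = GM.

Convert to SI: r = 95.51 Gm = 9.551e+10 m.
For a circular orbit v² = GM/r, so GM = v² · r.
GM = (665.7)² · 9.551e+10 m³/s² ≈ 4.233e+16 m³/s² = 4.233 × 10^16 m³/s².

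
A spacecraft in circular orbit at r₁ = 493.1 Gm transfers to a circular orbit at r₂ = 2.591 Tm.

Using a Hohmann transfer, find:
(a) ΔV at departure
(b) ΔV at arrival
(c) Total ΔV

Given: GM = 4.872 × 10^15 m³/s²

Convert to SI: r₁ = 493.1 Gm = 4.931e+11 m; r₂ = 2.591 Tm = 2.591e+12 m.
Transfer semi-major axis: a_t = (r₁ + r₂)/2 = (4.931e+11 + 2.591e+12)/2 = 1.54205e+12 m.
Circular speeds: v₁ = √(GM/r₁) = 99.3999 m/s, v₂ = √(GM/r₂) = 43.3631 m/s.
Transfer speeds (vis-viva v² = GM(2/r − 1/a_t)): v₁ᵗ = 128.846 m/s, v₂ᵗ = 24.521 m/s.
(a) ΔV₁ = |v₁ᵗ − v₁| ≈ 29.45 m/s = 29.45 m/s.
(b) ΔV₂ = |v₂ − v₂ᵗ| ≈ 18.84 m/s = 18.84 m/s.
(c) ΔV_total = ΔV₁ + ΔV₂ ≈ 48.29 m/s = 48.29 m/s.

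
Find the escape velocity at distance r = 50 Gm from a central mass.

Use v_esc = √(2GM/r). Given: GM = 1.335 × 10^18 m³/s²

Convert to SI: r = 50 Gm = 5e+10 m.
Escape velocity comes from setting total energy to zero: ½v² − GM/r = 0 ⇒ v_esc = √(2GM / r).
v_esc = √(2 · 1.335e+18 / 5e+10) m/s ≈ 7308 m/s = 7.308 km/s.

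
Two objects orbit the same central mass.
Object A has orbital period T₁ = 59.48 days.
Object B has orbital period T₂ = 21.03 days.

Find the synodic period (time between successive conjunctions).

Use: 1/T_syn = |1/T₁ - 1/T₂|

Convert to SI: T₁ = 59.48 days = 5.13907e+06 s; T₂ = 21.03 days = 1.81699e+06 s.
T_syn = |T₁ · T₂ / (T₁ − T₂)|.
T_syn = |5.13907e+06 · 1.81699e+06 / (5.13907e+06 − 1.81699e+06)| s ≈ 2.811e+06 s = 32.53 days.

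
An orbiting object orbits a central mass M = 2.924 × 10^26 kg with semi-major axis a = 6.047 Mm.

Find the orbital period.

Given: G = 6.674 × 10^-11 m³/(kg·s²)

Convert to SI: a = 6.047 Mm = 6.047e+06 m.
GM = G · M = 6.674e-11 · 2.924e+26 = 1.95148e+16 m³/s².
Kepler's third law: T = 2π √(a³ / GM).
Substituting a = 6.047e+06 m and GM = 1.95148e+16 m³/s²:
T = 2π √((6.047e+06)³ / 1.95148e+16) s
T ≈ 668.8 s = 11.15 minutes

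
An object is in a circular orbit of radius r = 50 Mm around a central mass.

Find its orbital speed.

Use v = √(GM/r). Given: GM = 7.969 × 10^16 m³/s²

Convert to SI: r = 50 Mm = 5e+07 m.
For a circular orbit, gravity supplies the centripetal force, so v = √(GM / r).
v = √(7.969e+16 / 5e+07) m/s ≈ 3.992e+04 m/s = 39.92 km/s.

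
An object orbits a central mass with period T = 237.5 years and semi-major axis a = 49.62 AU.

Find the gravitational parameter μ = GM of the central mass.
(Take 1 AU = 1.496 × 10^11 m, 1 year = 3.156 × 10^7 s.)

Convert to SI: T = 237.5 years = 7.4955e+09 s; a = 49.62 AU = 7.42315e+12 m.
GM = 4π² · a³ / T².
GM = 4π² · (7.42315e+12)³ / (7.4955e+09)² m³/s² ≈ 2.874e+20 m³/s² = 2.874 × 10^20 m³/s².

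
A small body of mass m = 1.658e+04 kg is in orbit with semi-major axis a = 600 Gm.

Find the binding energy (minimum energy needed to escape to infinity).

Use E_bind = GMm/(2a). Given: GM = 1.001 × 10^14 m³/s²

Convert to SI: a = 600 Gm = 6e+11 m.
Total orbital energy is E = −GMm/(2a); binding energy is E_bind = −E = GMm/(2a).
E_bind = 1.001e+14 · 1.658e+04 / (2 · 6e+11) J ≈ 1.383e+06 J = 1.383 MJ.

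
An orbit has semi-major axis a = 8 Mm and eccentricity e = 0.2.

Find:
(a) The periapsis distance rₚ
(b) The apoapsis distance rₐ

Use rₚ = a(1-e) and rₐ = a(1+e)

Convert to SI: a = 8 Mm = 8e+06 m.
(a) rₚ = a(1 − e) = 8e+06 · (1 − 0.2) = 8e+06 · 0.8 ≈ 6.4e+06 m = 6.4 Mm.
(b) rₐ = a(1 + e) = 8e+06 · (1 + 0.2) = 8e+06 · 1.2 ≈ 9.6e+06 m = 9.6 Mm.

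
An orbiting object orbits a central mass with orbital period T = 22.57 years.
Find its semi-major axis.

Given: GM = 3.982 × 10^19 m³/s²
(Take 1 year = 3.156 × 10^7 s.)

Convert to SI: T = 22.57 years = 7.12309e+08 s.
Invert Kepler's third law: a = (GM · T² / (4π²))^(1/3).
Substituting T = 7.12309e+08 s and GM = 3.982e+19 m³/s²:
a = (3.982e+19 · (7.12309e+08)² / (4π²))^(1/3) m
a ≈ 7.999e+11 m = 799.9 Gm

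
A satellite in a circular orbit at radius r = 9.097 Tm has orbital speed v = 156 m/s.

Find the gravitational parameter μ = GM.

Convert to SI: r = 9.097 Tm = 9.097e+12 m.
For a circular orbit v² = GM/r, so GM = v² · r.
GM = (156)² · 9.097e+12 m³/s² ≈ 2.214e+17 m³/s² = 2.214 × 10^17 m³/s².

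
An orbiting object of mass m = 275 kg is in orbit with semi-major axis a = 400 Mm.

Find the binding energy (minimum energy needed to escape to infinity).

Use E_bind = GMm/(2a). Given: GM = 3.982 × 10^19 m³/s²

Convert to SI: a = 400 Mm = 4e+08 m.
Total orbital energy is E = −GMm/(2a); binding energy is E_bind = −E = GMm/(2a).
E_bind = 3.982e+19 · 275 / (2 · 4e+08) J ≈ 1.369e+13 J = 13.69 TJ.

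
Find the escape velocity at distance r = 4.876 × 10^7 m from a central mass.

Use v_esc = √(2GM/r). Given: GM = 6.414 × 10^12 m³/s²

Escape velocity comes from setting total energy to zero: ½v² − GM/r = 0 ⇒ v_esc = √(2GM / r).
v_esc = √(2 · 6.414e+12 / 4.876e+07) m/s ≈ 512.9 m/s = 512.9 m/s.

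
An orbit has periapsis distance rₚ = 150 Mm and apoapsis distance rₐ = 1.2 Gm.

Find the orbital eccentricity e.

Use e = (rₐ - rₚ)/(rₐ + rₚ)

Convert to SI: rₚ = 150 Mm = 1.5e+08 m; rₐ = 1.2 Gm = 1.2e+09 m.
e = (rₐ − rₚ) / (rₐ + rₚ).
e = (1.2e+09 − 1.5e+08) / (1.2e+09 + 1.5e+08) = 1.05e+09 / 1.35e+09 ≈ 0.7778.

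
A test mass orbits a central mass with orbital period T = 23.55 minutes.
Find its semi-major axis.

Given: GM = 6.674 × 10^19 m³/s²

Convert to SI: T = 23.55 minutes = 1413 s.
Invert Kepler's third law: a = (GM · T² / (4π²))^(1/3).
Substituting T = 1413 s and GM = 6.674e+19 m³/s²:
a = (6.674e+19 · (1413)² / (4π²))^(1/3) m
a ≈ 1.5e+08 m = 150 Mm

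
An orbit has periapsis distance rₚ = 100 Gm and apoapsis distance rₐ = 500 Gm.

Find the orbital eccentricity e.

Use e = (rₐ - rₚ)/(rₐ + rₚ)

Convert to SI: rₚ = 100 Gm = 1e+11 m; rₐ = 500 Gm = 5e+11 m.
e = (rₐ − rₚ) / (rₐ + rₚ).
e = (5e+11 − 1e+11) / (5e+11 + 1e+11) = 4e+11 / 6e+11 ≈ 0.6667.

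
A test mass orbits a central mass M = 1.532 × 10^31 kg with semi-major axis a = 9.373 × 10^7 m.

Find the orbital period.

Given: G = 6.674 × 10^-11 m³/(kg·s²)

GM = G · M = 6.674e-11 · 1.532e+31 = 1.02246e+21 m³/s².
Kepler's third law: T = 2π √(a³ / GM).
Substituting a = 9.373e+07 m and GM = 1.02246e+21 m³/s²:
T = 2π √((9.373e+07)³ / 1.02246e+21) s
T ≈ 178.3 s = 2.972 minutes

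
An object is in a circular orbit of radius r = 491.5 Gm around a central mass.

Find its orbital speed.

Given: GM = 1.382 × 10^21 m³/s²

Convert to SI: r = 491.5 Gm = 4.915e+11 m.
For a circular orbit, gravity supplies the centripetal force, so v = √(GM / r).
v = √(1.382e+21 / 4.915e+11) m/s ≈ 5.303e+04 m/s = 53.03 km/s.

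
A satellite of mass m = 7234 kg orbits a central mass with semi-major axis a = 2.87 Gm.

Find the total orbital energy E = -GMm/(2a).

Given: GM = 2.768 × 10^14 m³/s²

Convert to SI: a = 2.87 Gm = 2.87e+09 m.
E = −GMm / (2a).
E = −2.768e+14 · 7234 / (2 · 2.87e+09) J ≈ -3.488e+08 J = -348.8 MJ.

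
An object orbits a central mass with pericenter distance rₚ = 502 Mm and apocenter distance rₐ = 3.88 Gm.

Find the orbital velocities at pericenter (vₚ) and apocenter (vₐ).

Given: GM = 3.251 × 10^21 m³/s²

Convert to SI: rₚ = 502 Mm = 5.02e+08 m; rₐ = 3.88 Gm = 3.88e+09 m.
Use the vis-viva equation v² = GM(2/r − 1/a) with a = (rₚ + rₐ)/2 = (5.02e+08 + 3.88e+09)/2 = 2.191e+09 m.
vₚ = √(GM · (2/rₚ − 1/a)) = √(3.251e+21 · (2/5.02e+08 − 1/2.191e+09)) m/s ≈ 3.387e+06 m/s = 3387 km/s.
vₐ = √(GM · (2/rₐ − 1/a)) = √(3.251e+21 · (2/3.88e+09 − 1/2.191e+09)) m/s ≈ 4.382e+05 m/s = 438.2 km/s.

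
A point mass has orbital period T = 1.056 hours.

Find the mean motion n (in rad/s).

Convert to SI: T = 1.056 hours = 3801.6 s.
n = 2π / T.
n = 2π / 3801.6 s ≈ 0.001653 rad/s.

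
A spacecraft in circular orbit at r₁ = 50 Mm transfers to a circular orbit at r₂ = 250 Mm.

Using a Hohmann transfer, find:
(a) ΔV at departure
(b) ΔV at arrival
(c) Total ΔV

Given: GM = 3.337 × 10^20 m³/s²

Convert to SI: r₁ = 50 Mm = 5e+07 m; r₂ = 250 Mm = 2.5e+08 m.
Transfer semi-major axis: a_t = (r₁ + r₂)/2 = (5e+07 + 2.5e+08)/2 = 1.5e+08 m.
Circular speeds: v₁ = √(GM/r₁) = 2.58341e+06 m/s, v₂ = √(GM/r₂) = 1.15534e+06 m/s.
Transfer speeds (vis-viva v² = GM(2/r − 1/a_t)): v₁ᵗ = 3.33517e+06 m/s, v₂ᵗ = 667033 m/s.
(a) ΔV₁ = |v₁ᵗ − v₁| ≈ 7.518e+05 m/s = 751.8 km/s.
(b) ΔV₂ = |v₂ − v₂ᵗ| ≈ 4.883e+05 m/s = 488.3 km/s.
(c) ΔV_total = ΔV₁ + ΔV₂ ≈ 1.24e+06 m/s = 1240 km/s.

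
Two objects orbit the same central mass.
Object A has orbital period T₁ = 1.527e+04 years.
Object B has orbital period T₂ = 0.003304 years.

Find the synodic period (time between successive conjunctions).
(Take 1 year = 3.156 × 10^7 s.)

Convert to SI: T₁ = 1.527e+04 years = 4.81921e+11 s; T₂ = 0.003304 years = 104274 s.
T_syn = |T₁ · T₂ / (T₁ − T₂)|.
T_syn = |4.81921e+11 · 104274 / (4.81921e+11 − 104274)| s ≈ 1.043e+05 s = 0.003304 years.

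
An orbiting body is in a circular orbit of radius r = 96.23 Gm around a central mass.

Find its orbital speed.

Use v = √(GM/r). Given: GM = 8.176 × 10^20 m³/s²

Convert to SI: r = 96.23 Gm = 9.623e+10 m.
For a circular orbit, gravity supplies the centripetal force, so v = √(GM / r).
v = √(8.176e+20 / 9.623e+10) m/s ≈ 9.218e+04 m/s = 92.18 km/s.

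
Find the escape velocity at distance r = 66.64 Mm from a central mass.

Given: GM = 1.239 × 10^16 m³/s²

Convert to SI: r = 66.64 Mm = 6.664e+07 m.
Escape velocity comes from setting total energy to zero: ½v² − GM/r = 0 ⇒ v_esc = √(2GM / r).
v_esc = √(2 · 1.239e+16 / 6.664e+07) m/s ≈ 1.928e+04 m/s = 19.28 km/s.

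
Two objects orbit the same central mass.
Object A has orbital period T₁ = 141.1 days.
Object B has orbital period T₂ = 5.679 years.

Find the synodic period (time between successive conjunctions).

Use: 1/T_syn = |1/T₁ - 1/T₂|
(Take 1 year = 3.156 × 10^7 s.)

Convert to SI: T₁ = 141.1 days = 1.2191e+07 s; T₂ = 5.679 years = 1.79229e+08 s.
T_syn = |T₁ · T₂ / (T₁ − T₂)|.
T_syn = |1.2191e+07 · 1.79229e+08 / (1.2191e+07 − 1.79229e+08)| s ≈ 1.308e+07 s = 151.4 days.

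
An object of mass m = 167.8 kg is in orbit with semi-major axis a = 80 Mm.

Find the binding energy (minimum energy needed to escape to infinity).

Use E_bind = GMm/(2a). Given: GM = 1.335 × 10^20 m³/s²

Convert to SI: a = 80 Mm = 8e+07 m.
Total orbital energy is E = −GMm/(2a); binding energy is E_bind = −E = GMm/(2a).
E_bind = 1.335e+20 · 167.8 / (2 · 8e+07) J ≈ 1.4e+14 J = 140 TJ.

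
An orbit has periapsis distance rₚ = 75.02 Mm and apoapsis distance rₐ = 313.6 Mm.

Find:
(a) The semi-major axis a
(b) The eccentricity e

Convert to SI: rₚ = 75.02 Mm = 7.502e+07 m; rₐ = 313.6 Mm = 3.136e+08 m.
(a) a = (rₚ + rₐ) / 2 = (7.502e+07 + 3.136e+08) / 2 ≈ 1.943e+08 m = 194.3 Mm.
(b) e = (rₐ − rₚ) / (rₐ + rₚ) = (3.136e+08 − 7.502e+07) / (3.136e+08 + 7.502e+07) ≈ 0.6139.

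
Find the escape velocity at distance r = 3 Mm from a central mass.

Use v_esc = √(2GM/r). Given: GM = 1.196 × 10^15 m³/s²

Convert to SI: r = 3 Mm = 3e+06 m.
Escape velocity comes from setting total energy to zero: ½v² − GM/r = 0 ⇒ v_esc = √(2GM / r).
v_esc = √(2 · 1.196e+15 / 3e+06) m/s ≈ 2.824e+04 m/s = 28.24 km/s.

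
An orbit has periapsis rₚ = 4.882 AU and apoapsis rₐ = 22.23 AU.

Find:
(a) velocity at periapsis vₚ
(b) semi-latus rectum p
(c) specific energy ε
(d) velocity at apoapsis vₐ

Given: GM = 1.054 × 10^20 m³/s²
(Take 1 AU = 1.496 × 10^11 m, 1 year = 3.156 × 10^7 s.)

Convert to SI: rₚ = 4.882 AU = 7.30347e+11 m; rₐ = 22.23 AU = 3.32561e+12 m.
(a) With a = (rₚ + rₐ)/2 = 2.02798e+12 m, vₚ = √(GM (2/rₚ − 1/a)) = √(1.054e+20 · (2/7.30347e+11 − 1/2.02798e+12)) m/s ≈ 1.538e+04 m/s
(b) From a = (rₚ + rₐ)/2 = 2.02798e+12 m and e = (rₐ − rₚ)/(rₐ + rₚ) = 0.639864, p = a(1 − e²) = 2.02798e+12 · (1 − (0.639864)²) ≈ 1.198e+12 m
(c) With a = (rₚ + rₐ)/2 = 2.02798e+12 m, ε = −GM/(2a) = −1.054e+20/(2 · 2.02798e+12) J/kg ≈ -2.599e+07 J/kg
(d) With a = (rₚ + rₐ)/2 = 2.02798e+12 m, vₐ = √(GM (2/rₐ − 1/a)) = √(1.054e+20 · (2/3.32561e+12 − 1/2.02798e+12)) m/s ≈ 3378 m/s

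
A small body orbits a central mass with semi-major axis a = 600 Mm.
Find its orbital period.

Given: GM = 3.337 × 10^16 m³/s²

Convert to SI: a = 600 Mm = 6e+08 m.
Kepler's third law: T = 2π √(a³ / GM).
Substituting a = 6e+08 m and GM = 3.337e+16 m³/s²:
T = 2π √((6e+08)³ / 3.337e+16) s
T ≈ 5.055e+05 s = 5.851 days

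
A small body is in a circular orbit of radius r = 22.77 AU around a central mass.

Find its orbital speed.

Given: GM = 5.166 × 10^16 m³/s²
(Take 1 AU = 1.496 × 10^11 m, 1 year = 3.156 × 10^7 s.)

Convert to SI: r = 22.77 AU = 3.40639e+12 m.
For a circular orbit, gravity supplies the centripetal force, so v = √(GM / r).
v = √(5.166e+16 / 3.40639e+12) m/s ≈ 123.1 m/s = 0.02598 AU/year.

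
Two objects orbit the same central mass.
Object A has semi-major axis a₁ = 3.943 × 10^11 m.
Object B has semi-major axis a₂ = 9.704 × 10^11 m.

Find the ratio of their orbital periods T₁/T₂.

From Kepler's third law, (T₁/T₂)² = (a₁/a₂)³, so T₁/T₂ = (a₁/a₂)^(3/2).
a₁/a₂ = 3.943e+11 / 9.704e+11 = 0.406327.
T₁/T₂ = (0.406327)^(3/2) ≈ 0.259.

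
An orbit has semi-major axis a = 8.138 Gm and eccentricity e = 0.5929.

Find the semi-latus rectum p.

Convert to SI: a = 8.138 Gm = 8.138e+09 m.
p = a (1 − e²).
p = 8.138e+09 · (1 − (0.5929)²) = 8.138e+09 · 0.64847 ≈ 5.277e+09 m = 5.277 Gm.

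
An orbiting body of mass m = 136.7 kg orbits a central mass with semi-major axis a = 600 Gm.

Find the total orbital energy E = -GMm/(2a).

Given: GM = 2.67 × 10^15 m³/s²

Convert to SI: a = 600 Gm = 6e+11 m.
E = −GMm / (2a).
E = −2.67e+15 · 136.7 / (2 · 6e+11) J ≈ -3.042e+05 J = -304.2 kJ.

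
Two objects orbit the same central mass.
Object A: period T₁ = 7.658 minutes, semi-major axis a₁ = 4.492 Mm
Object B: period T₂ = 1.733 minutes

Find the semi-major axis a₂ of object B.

Convert to SI: T₁ = 7.658 minutes = 459.48 s; a₁ = 4.492 Mm = 4.492e+06 m; T₂ = 1.733 minutes = 103.98 s.
Kepler's third law: (T₁/T₂)² = (a₁/a₂)³ ⇒ a₂ = a₁ · (T₂/T₁)^(2/3).
T₂/T₁ = 103.98 / 459.48 = 0.226299.
a₂ = 4.492e+06 · (0.226299)^(2/3) m ≈ 1.668e+06 m = 1.668 Mm.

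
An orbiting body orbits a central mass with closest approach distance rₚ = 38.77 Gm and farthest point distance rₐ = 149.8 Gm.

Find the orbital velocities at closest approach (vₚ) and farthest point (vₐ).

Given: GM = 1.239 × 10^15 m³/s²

Convert to SI: rₚ = 38.77 Gm = 3.877e+10 m; rₐ = 149.8 Gm = 1.498e+11 m.
Use the vis-viva equation v² = GM(2/r − 1/a) with a = (rₚ + rₐ)/2 = (3.877e+10 + 1.498e+11)/2 = 9.4285e+10 m.
vₚ = √(GM · (2/rₚ − 1/a)) = √(1.239e+15 · (2/3.877e+10 − 1/9.4285e+10)) m/s ≈ 225.3 m/s = 225.3 m/s.
vₐ = √(GM · (2/rₐ − 1/a)) = √(1.239e+15 · (2/1.498e+11 − 1/9.4285e+10)) m/s ≈ 58.32 m/s = 58.32 m/s.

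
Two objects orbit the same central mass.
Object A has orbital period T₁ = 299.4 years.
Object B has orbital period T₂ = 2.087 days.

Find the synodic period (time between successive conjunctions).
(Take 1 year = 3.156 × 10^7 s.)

Convert to SI: T₁ = 299.4 years = 9.44906e+09 s; T₂ = 2.087 days = 180317 s.
T_syn = |T₁ · T₂ / (T₁ − T₂)|.
T_syn = |9.44906e+09 · 180317 / (9.44906e+09 − 180317)| s ≈ 1.803e+05 s = 2.087 days.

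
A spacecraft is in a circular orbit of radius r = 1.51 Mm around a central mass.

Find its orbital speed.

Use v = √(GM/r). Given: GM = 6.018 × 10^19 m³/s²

Convert to SI: r = 1.51 Mm = 1.51e+06 m.
For a circular orbit, gravity supplies the centripetal force, so v = √(GM / r).
v = √(6.018e+19 / 1.51e+06) m/s ≈ 6.313e+06 m/s = 6313 km/s.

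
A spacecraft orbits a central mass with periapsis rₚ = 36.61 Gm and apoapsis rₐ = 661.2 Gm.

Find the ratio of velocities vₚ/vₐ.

Convert to SI: rₚ = 36.61 Gm = 3.661e+10 m; rₐ = 661.2 Gm = 6.612e+11 m.
Conservation of angular momentum gives rₚvₚ = rₐvₐ, so vₚ/vₐ = rₐ/rₚ.
vₚ/vₐ = 6.612e+11 / 3.661e+10 ≈ 18.06.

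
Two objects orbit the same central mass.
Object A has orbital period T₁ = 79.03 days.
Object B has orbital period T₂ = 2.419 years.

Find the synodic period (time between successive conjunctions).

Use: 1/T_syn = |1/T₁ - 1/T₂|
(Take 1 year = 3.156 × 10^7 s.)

Convert to SI: T₁ = 79.03 days = 6.82819e+06 s; T₂ = 2.419 years = 7.63436e+07 s.
T_syn = |T₁ · T₂ / (T₁ − T₂)|.
T_syn = |6.82819e+06 · 7.63436e+07 / (6.82819e+06 − 7.63436e+07)| s ≈ 7.499e+06 s = 86.79 days.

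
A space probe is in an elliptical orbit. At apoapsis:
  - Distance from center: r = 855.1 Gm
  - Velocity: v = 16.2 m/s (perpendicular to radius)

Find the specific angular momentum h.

Convert to SI: r = 855.1 Gm = 8.551e+11 m.
With v perpendicular to r, h = r · v.
h = 8.551e+11 · 16.2 m²/s ≈ 1.385e+13 m²/s.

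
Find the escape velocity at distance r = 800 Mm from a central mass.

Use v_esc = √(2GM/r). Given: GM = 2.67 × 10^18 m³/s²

Convert to SI: r = 800 Mm = 8e+08 m.
Escape velocity comes from setting total energy to zero: ½v² − GM/r = 0 ⇒ v_esc = √(2GM / r).
v_esc = √(2 · 2.67e+18 / 8e+08) m/s ≈ 8.17e+04 m/s = 81.7 km/s.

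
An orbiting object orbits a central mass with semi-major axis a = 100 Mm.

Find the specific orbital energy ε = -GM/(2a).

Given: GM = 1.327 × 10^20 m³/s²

Convert to SI: a = 100 Mm = 1e+08 m.
ε = −GM / (2a).
ε = −1.327e+20 / (2 · 1e+08) J/kg ≈ -6.635e+11 J/kg = -663.5 GJ/kg.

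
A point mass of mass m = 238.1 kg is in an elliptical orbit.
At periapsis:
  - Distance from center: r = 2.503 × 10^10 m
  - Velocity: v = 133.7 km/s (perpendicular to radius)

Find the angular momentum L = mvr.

Convert to SI: v = 133.7 km/s = 133700 m/s.
Since v is perpendicular to r, L = m · v · r.
L = 238.1 · 133700 · 2.503e+10 kg·m²/s ≈ 7.968e+17 kg·m²/s.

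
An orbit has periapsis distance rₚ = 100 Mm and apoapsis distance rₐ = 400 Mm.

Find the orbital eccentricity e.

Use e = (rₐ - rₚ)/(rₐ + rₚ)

Convert to SI: rₚ = 100 Mm = 1e+08 m; rₐ = 400 Mm = 4e+08 m.
e = (rₐ − rₚ) / (rₐ + rₚ).
e = (4e+08 − 1e+08) / (4e+08 + 1e+08) = 3e+08 / 5e+08 ≈ 0.6.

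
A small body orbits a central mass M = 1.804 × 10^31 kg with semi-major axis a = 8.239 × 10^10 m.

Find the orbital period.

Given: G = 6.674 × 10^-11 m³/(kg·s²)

GM = G · M = 6.674e-11 · 1.804e+31 = 1.20399e+21 m³/s².
Kepler's third law: T = 2π √(a³ / GM).
Substituting a = 8.239e+10 m and GM = 1.20399e+21 m³/s²:
T = 2π √((8.239e+10)³ / 1.20399e+21) s
T ≈ 4.282e+06 s = 49.56 days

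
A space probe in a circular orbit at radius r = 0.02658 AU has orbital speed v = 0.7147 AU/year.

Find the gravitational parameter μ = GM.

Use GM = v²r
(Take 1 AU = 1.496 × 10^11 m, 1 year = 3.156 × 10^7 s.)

Convert to SI: r = 0.02658 AU = 3.97637e+09 m; v = 0.7147 AU/year = 3387.8 m/s.
For a circular orbit v² = GM/r, so GM = v² · r.
GM = (3387.8)² · 3.97637e+09 m³/s² ≈ 4.564e+16 m³/s² = 4.564 × 10^16 m³/s².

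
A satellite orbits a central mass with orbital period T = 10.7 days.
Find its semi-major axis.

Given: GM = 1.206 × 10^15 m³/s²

Convert to SI: T = 10.7 days = 924480 s.
Invert Kepler's third law: a = (GM · T² / (4π²))^(1/3).
Substituting T = 924480 s and GM = 1.206e+15 m³/s²:
a = (1.206e+15 · (924480)² / (4π²))^(1/3) m
a ≈ 2.967e+08 m = 296.7 Mm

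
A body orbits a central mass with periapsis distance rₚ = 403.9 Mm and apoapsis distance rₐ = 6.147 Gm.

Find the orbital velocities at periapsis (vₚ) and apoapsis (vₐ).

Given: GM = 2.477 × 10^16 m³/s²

Convert to SI: rₚ = 403.9 Mm = 4.039e+08 m; rₐ = 6.147 Gm = 6.147e+09 m.
Use the vis-viva equation v² = GM(2/r − 1/a) with a = (rₚ + rₐ)/2 = (4.039e+08 + 6.147e+09)/2 = 3.27545e+09 m.
vₚ = √(GM · (2/rₚ − 1/a)) = √(2.477e+16 · (2/4.039e+08 − 1/3.27545e+09)) m/s ≈ 1.073e+04 m/s = 10.73 km/s.
vₐ = √(GM · (2/rₐ − 1/a)) = √(2.477e+16 · (2/6.147e+09 − 1/3.27545e+09)) m/s ≈ 704.9 m/s = 704.9 m/s.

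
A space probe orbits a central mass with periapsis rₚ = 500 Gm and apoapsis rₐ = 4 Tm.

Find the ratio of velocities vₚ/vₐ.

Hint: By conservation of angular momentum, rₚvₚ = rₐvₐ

Convert to SI: rₚ = 500 Gm = 5e+11 m; rₐ = 4 Tm = 4e+12 m.
Conservation of angular momentum gives rₚvₚ = rₐvₐ, so vₚ/vₐ = rₐ/rₚ.
vₚ/vₐ = 4e+12 / 5e+11 ≈ 8.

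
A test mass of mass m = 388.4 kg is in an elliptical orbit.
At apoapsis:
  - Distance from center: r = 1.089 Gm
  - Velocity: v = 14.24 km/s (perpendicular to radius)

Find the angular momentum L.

Convert to SI: r = 1.089 Gm = 1.089e+09 m; v = 14.24 km/s = 14240 m/s.
Since v is perpendicular to r, L = m · v · r.
L = 388.4 · 14240 · 1.089e+09 kg·m²/s ≈ 6.023e+15 kg·m²/s.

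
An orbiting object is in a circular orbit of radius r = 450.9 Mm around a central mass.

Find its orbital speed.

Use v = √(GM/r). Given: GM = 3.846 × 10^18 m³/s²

Convert to SI: r = 450.9 Mm = 4.509e+08 m.
For a circular orbit, gravity supplies the centripetal force, so v = √(GM / r).
v = √(3.846e+18 / 4.509e+08) m/s ≈ 9.236e+04 m/s = 92.36 km/s.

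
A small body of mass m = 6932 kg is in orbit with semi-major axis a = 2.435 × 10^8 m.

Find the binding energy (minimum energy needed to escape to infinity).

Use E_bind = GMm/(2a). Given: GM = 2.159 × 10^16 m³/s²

Total orbital energy is E = −GMm/(2a); binding energy is E_bind = −E = GMm/(2a).
E_bind = 2.159e+16 · 6932 / (2 · 2.435e+08) J ≈ 3.073e+11 J = 307.3 GJ.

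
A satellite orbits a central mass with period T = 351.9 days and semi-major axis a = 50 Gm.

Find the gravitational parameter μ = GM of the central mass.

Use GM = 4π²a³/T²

Convert to SI: T = 351.9 days = 3.04042e+07 s; a = 50 Gm = 5e+10 m.
GM = 4π² · a³ / T².
GM = 4π² · (5e+10)³ / (3.04042e+07)² m³/s² ≈ 5.338e+18 m³/s² = 5.338 × 10^18 m³/s².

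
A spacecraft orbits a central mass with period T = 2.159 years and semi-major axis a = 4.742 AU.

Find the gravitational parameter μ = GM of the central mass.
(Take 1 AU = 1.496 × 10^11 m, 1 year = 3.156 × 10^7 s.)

Convert to SI: T = 2.159 years = 6.8138e+07 s; a = 4.742 AU = 7.09403e+11 m.
GM = 4π² · a³ / T².
GM = 4π² · (7.09403e+11)³ / (6.8138e+07)² m³/s² ≈ 3.036e+21 m³/s² = 3.036 × 10^21 m³/s².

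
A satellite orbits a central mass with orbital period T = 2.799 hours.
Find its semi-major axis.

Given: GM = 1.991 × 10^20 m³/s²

Convert to SI: T = 2.799 hours = 10076.4 s.
Invert Kepler's third law: a = (GM · T² / (4π²))^(1/3).
Substituting T = 10076.4 s and GM = 1.991e+20 m³/s²:
a = (1.991e+20 · (10076.4)² / (4π²))^(1/3) m
a ≈ 8e+08 m = 800 Mm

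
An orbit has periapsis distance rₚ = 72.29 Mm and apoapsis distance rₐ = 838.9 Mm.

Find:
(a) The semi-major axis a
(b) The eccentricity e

Convert to SI: rₚ = 72.29 Mm = 7.229e+07 m; rₐ = 838.9 Mm = 8.389e+08 m.
(a) a = (rₚ + rₐ) / 2 = (7.229e+07 + 8.389e+08) / 2 ≈ 4.556e+08 m = 455.6 Mm.
(b) e = (rₐ − rₚ) / (rₐ + rₚ) = (8.389e+08 − 7.229e+07) / (8.389e+08 + 7.229e+07) ≈ 0.8413.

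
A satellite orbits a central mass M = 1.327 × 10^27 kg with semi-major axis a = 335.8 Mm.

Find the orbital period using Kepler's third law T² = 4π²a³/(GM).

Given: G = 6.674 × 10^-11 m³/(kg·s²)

Convert to SI: a = 335.8 Mm = 3.358e+08 m.
GM = G · M = 6.674e-11 · 1.327e+27 = 8.8564e+16 m³/s².
Kepler's third law: T = 2π √(a³ / GM).
Substituting a = 3.358e+08 m and GM = 8.8564e+16 m³/s²:
T = 2π √((3.358e+08)³ / 8.8564e+16) s
T ≈ 1.299e+05 s = 1.504 days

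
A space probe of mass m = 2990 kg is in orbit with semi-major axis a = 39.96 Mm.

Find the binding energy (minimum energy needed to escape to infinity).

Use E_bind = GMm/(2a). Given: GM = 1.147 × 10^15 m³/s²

Convert to SI: a = 39.96 Mm = 3.996e+07 m.
Total orbital energy is E = −GMm/(2a); binding energy is E_bind = −E = GMm/(2a).
E_bind = 1.147e+15 · 2990 / (2 · 3.996e+07) J ≈ 4.291e+10 J = 42.91 GJ.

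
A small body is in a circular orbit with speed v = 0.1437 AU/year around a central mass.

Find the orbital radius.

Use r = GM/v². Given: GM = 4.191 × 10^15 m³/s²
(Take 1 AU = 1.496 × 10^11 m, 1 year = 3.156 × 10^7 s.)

Convert to SI: v = 0.1437 AU/year = 681.163 m/s.
For a circular orbit, v² = GM / r, so r = GM / v².
r = 4.191e+15 / (681.163)² m ≈ 9.033e+09 m = 0.06038 AU.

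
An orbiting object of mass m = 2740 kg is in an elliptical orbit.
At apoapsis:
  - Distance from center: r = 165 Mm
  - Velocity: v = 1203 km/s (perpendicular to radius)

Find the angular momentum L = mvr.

Convert to SI: r = 165 Mm = 1.65e+08 m; v = 1203 km/s = 1.203e+06 m/s.
Since v is perpendicular to r, L = m · v · r.
L = 2740 · 1.203e+06 · 1.65e+08 kg·m²/s ≈ 5.439e+17 kg·m²/s.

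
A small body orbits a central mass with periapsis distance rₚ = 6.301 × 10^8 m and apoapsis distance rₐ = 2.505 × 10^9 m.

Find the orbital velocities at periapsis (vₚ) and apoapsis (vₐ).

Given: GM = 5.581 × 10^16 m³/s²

Use the vis-viva equation v² = GM(2/r − 1/a) with a = (rₚ + rₐ)/2 = (6.301e+08 + 2.505e+09)/2 = 1.56755e+09 m.
vₚ = √(GM · (2/rₚ − 1/a)) = √(5.581e+16 · (2/6.301e+08 − 1/1.56755e+09)) m/s ≈ 1.19e+04 m/s = 11.9 km/s.
vₐ = √(GM · (2/rₐ − 1/a)) = √(5.581e+16 · (2/2.505e+09 − 1/1.56755e+09)) m/s ≈ 2993 m/s = 2.993 km/s.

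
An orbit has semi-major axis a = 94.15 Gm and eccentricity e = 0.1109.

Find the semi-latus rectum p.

Convert to SI: a = 94.15 Gm = 9.415e+10 m.
p = a (1 − e²).
p = 9.415e+10 · (1 − (0.1109)²) = 9.415e+10 · 0.987701 ≈ 9.299e+10 m = 92.99 Gm.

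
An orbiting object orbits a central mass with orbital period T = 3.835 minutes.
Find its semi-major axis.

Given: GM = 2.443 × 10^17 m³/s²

Convert to SI: T = 3.835 minutes = 230.1 s.
Invert Kepler's third law: a = (GM · T² / (4π²))^(1/3).
Substituting T = 230.1 s and GM = 2.443e+17 m³/s²:
a = (2.443e+17 · (230.1)² / (4π²))^(1/3) m
a ≈ 6.894e+06 m = 6.894 Mm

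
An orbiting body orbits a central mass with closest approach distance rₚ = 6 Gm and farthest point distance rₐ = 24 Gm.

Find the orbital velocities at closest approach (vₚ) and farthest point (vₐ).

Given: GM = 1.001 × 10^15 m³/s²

Convert to SI: rₚ = 6 Gm = 6e+09 m; rₐ = 24 Gm = 2.4e+10 m.
Use the vis-viva equation v² = GM(2/r − 1/a) with a = (rₚ + rₐ)/2 = (6e+09 + 2.4e+10)/2 = 1.5e+10 m.
vₚ = √(GM · (2/rₚ − 1/a)) = √(1.001e+15 · (2/6e+09 − 1/1.5e+10)) m/s ≈ 516.7 m/s = 516.7 m/s.
vₐ = √(GM · (2/rₐ − 1/a)) = √(1.001e+15 · (2/2.4e+10 − 1/1.5e+10)) m/s ≈ 129.2 m/s = 129.2 m/s.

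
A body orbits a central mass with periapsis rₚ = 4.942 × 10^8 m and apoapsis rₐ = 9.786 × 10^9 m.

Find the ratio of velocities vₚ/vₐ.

Conservation of angular momentum gives rₚvₚ = rₐvₐ, so vₚ/vₐ = rₐ/rₚ.
vₚ/vₐ = 9.786e+09 / 4.942e+08 ≈ 19.8.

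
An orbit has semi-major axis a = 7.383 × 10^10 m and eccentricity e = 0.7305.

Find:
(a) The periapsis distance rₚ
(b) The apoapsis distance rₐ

(a) rₚ = a(1 − e) = 7.383e+10 · (1 − 0.7305) = 7.383e+10 · 0.2695 ≈ 1.99e+10 m = 1.99 × 10^10 m.
(b) rₐ = a(1 + e) = 7.383e+10 · (1 + 0.7305) = 7.383e+10 · 1.7305 ≈ 1.278e+11 m = 1.278 × 10^11 m.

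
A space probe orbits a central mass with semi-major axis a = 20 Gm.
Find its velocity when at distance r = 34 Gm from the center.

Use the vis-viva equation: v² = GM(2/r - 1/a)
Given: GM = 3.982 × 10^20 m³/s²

Convert to SI: a = 20 Gm = 2e+10 m; r = 34 Gm = 3.4e+10 m.
Vis-viva: v = √(GM · (2/r − 1/a)).
2/r − 1/a = 2/3.4e+10 − 1/2e+10 = 8.82353e-12 m⁻¹.
v = √(3.982e+20 · 8.82353e-12) m/s ≈ 5.928e+04 m/s = 59.28 km/s.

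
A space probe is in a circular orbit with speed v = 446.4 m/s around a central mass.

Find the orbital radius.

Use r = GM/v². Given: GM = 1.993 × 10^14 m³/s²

For a circular orbit, v² = GM / r, so r = GM / v².
r = 1.993e+14 / (446.4)² m ≈ 1e+09 m = 1 Gm.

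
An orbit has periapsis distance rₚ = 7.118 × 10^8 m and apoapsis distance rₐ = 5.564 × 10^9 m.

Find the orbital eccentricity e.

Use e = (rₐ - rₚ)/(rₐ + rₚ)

e = (rₐ − rₚ) / (rₐ + rₚ).
e = (5.564e+09 − 7.118e+08) / (5.564e+09 + 7.118e+08) = 4.8522e+09 / 6.2758e+09 ≈ 0.7732.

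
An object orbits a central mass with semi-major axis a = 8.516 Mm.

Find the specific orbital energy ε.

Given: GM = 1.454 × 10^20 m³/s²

Convert to SI: a = 8.516 Mm = 8.516e+06 m.
ε = −GM / (2a).
ε = −1.454e+20 / (2 · 8.516e+06) J/kg ≈ -8.537e+12 J/kg = -8537 GJ/kg.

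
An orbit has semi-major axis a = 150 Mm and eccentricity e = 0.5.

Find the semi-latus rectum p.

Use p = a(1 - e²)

Convert to SI: a = 150 Mm = 1.5e+08 m.
p = a (1 − e²).
p = 1.5e+08 · (1 − (0.5)²) = 1.5e+08 · 0.75 ≈ 1.125e+08 m = 112.5 Mm.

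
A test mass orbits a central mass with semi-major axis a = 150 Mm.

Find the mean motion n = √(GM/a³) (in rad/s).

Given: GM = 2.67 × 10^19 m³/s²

Convert to SI: a = 150 Mm = 1.5e+08 m.
n = √(GM / a³).
n = √(2.67e+19 / (1.5e+08)³) rad/s ≈ 0.002813 rad/s.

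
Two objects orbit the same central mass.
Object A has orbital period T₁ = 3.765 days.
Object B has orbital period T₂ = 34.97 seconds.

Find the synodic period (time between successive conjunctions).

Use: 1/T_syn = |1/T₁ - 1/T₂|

Convert to SI: T₁ = 3.765 days = 325296 s.
T_syn = |T₁ · T₂ / (T₁ − T₂)|.
T_syn = |325296 · 34.97 / (325296 − 34.97)| s ≈ 34.97 s = 34.97 seconds.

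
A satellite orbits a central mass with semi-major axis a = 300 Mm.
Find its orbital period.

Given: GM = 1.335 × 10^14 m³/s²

Convert to SI: a = 300 Mm = 3e+08 m.
Kepler's third law: T = 2π √(a³ / GM).
Substituting a = 3e+08 m and GM = 1.335e+14 m³/s²:
T = 2π √((3e+08)³ / 1.335e+14) s
T ≈ 2.826e+06 s = 32.7 days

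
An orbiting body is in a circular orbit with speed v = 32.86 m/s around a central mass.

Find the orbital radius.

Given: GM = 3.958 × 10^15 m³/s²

For a circular orbit, v² = GM / r, so r = GM / v².
r = 3.958e+15 / (32.86)² m ≈ 3.666e+12 m = 3.666 × 10^12 m.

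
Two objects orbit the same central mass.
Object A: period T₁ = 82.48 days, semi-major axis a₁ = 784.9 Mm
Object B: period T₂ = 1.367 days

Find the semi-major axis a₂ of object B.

Convert to SI: T₁ = 82.48 days = 7.12627e+06 s; a₁ = 784.9 Mm = 7.849e+08 m; T₂ = 1.367 days = 118109 s.
Kepler's third law: (T₁/T₂)² = (a₁/a₂)³ ⇒ a₂ = a₁ · (T₂/T₁)^(2/3).
T₂/T₁ = 118109 / 7.12627e+06 = 0.0165737.
a₂ = 7.849e+08 · (0.0165737)^(2/3) m ≈ 5.102e+07 m = 51.02 Mm.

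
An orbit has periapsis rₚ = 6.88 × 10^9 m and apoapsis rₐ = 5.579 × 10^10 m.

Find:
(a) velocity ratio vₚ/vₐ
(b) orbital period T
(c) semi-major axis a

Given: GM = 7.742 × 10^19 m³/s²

(a) Conservation of angular momentum (rₚvₚ = rₐvₐ) gives vₚ/vₐ = rₐ/rₚ = 5.579e+10/6.88e+09 ≈ 8.109
(b) With a = (rₚ + rₐ)/2 = 3.1335e+10 m, T = 2π √(a³/GM) = 2π √((3.1335e+10)³/7.742e+19) s ≈ 3.961e+06 s
(c) a = (rₚ + rₐ)/2 = (6.88e+09 + 5.579e+10)/2 ≈ 3.134e+10 m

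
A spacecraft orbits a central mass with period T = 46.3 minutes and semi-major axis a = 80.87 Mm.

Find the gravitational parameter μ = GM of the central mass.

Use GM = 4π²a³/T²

Convert to SI: T = 46.3 minutes = 2778 s; a = 80.87 Mm = 8.087e+07 m.
GM = 4π² · a³ / T².
GM = 4π² · (8.087e+07)³ / (2778)² m³/s² ≈ 2.706e+18 m³/s² = 2.706 × 10^18 m³/s².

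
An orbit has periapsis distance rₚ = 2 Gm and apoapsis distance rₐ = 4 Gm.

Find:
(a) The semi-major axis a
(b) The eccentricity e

Convert to SI: rₚ = 2 Gm = 2e+09 m; rₐ = 4 Gm = 4e+09 m.
(a) a = (rₚ + rₐ) / 2 = (2e+09 + 4e+09) / 2 ≈ 3e+09 m = 3 Gm.
(b) e = (rₐ − rₚ) / (rₐ + rₚ) = (4e+09 − 2e+09) / (4e+09 + 2e+09) ≈ 0.3333.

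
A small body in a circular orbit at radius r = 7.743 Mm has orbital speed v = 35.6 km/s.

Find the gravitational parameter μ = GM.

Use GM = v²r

Convert to SI: r = 7.743 Mm = 7.743e+06 m; v = 35.6 km/s = 35600 m/s.
For a circular orbit v² = GM/r, so GM = v² · r.
GM = (35600)² · 7.743e+06 m³/s² ≈ 9.813e+15 m³/s² = 9.813 × 10^15 m³/s².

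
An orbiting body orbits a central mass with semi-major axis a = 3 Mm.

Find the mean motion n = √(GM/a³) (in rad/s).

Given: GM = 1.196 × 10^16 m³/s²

Convert to SI: a = 3 Mm = 3e+06 m.
n = √(GM / a³).
n = √(1.196e+16 / (3e+06)³) rad/s ≈ 0.02105 rad/s.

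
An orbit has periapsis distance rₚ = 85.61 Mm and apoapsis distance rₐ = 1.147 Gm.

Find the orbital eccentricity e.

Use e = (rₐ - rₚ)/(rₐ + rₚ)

Convert to SI: rₚ = 85.61 Mm = 8.561e+07 m; rₐ = 1.147 Gm = 1.147e+09 m.
e = (rₐ − rₚ) / (rₐ + rₚ).
e = (1.147e+09 − 8.561e+07) / (1.147e+09 + 8.561e+07) = 1.06139e+09 / 1.23261e+09 ≈ 0.8611.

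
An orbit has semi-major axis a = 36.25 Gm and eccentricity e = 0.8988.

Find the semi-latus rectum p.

Convert to SI: a = 36.25 Gm = 3.625e+10 m.
p = a (1 − e²).
p = 3.625e+10 · (1 − (0.8988)²) = 3.625e+10 · 0.192159 ≈ 6.966e+09 m = 6.966 Gm.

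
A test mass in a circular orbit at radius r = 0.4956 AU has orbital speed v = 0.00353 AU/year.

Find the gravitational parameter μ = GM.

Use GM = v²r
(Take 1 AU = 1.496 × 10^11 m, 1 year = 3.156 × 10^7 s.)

Convert to SI: r = 0.4956 AU = 7.41418e+10 m; v = 0.00353 AU/year = 16.7328 m/s.
For a circular orbit v² = GM/r, so GM = v² · r.
GM = (16.7328)² · 7.41418e+10 m³/s² ≈ 2.076e+13 m³/s² = 2.076 × 10^13 m³/s².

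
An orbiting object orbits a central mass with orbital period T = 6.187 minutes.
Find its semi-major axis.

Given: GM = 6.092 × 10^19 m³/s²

Convert to SI: T = 6.187 minutes = 371.22 s.
Invert Kepler's third law: a = (GM · T² / (4π²))^(1/3).
Substituting T = 371.22 s and GM = 6.092e+19 m³/s²:
a = (6.092e+19 · (371.22)² / (4π²))^(1/3) m
a ≈ 5.969e+07 m = 59.69 Mm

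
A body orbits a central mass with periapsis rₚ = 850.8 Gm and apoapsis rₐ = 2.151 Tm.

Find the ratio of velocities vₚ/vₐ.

Convert to SI: rₚ = 850.8 Gm = 8.508e+11 m; rₐ = 2.151 Tm = 2.151e+12 m.
Conservation of angular momentum gives rₚvₚ = rₐvₐ, so vₚ/vₐ = rₐ/rₚ.
vₚ/vₐ = 2.151e+12 / 8.508e+11 ≈ 2.528.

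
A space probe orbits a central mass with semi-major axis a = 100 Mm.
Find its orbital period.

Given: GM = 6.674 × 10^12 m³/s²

Convert to SI: a = 100 Mm = 1e+08 m.
Kepler's third law: T = 2π √(a³ / GM).
Substituting a = 1e+08 m and GM = 6.674e+12 m³/s²:
T = 2π √((1e+08)³ / 6.674e+12) s
T ≈ 2.432e+06 s = 28.15 days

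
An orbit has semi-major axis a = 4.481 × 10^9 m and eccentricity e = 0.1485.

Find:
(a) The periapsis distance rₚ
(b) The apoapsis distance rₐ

(a) rₚ = a(1 − e) = 4.481e+09 · (1 − 0.1485) = 4.481e+09 · 0.8515 ≈ 3.816e+09 m = 3.816 × 10^9 m.
(b) rₐ = a(1 + e) = 4.481e+09 · (1 + 0.1485) = 4.481e+09 · 1.1485 ≈ 5.146e+09 m = 5.146 × 10^9 m.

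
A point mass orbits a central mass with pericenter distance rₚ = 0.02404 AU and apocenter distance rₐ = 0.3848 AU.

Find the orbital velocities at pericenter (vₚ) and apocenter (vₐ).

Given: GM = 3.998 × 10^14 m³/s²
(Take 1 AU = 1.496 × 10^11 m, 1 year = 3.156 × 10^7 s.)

Convert to SI: rₚ = 0.02404 AU = 3.59638e+09 m; rₐ = 0.3848 AU = 5.75661e+10 m.
Use the vis-viva equation v² = GM(2/r − 1/a) with a = (rₚ + rₐ)/2 = (3.59638e+09 + 5.75661e+10)/2 = 3.05812e+10 m.
vₚ = √(GM · (2/rₚ − 1/a)) = √(3.998e+14 · (2/3.59638e+09 − 1/3.05812e+10)) m/s ≈ 457.5 m/s = 0.0965 AU/year.
vₐ = √(GM · (2/rₐ − 1/a)) = √(3.998e+14 · (2/5.75661e+10 − 1/3.05812e+10)) m/s ≈ 28.58 m/s = 0.006029 AU/year.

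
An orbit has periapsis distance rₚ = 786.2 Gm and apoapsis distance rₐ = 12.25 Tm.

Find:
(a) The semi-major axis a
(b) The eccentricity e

Convert to SI: rₚ = 786.2 Gm = 7.862e+11 m; rₐ = 12.25 Tm = 1.225e+13 m.
(a) a = (rₚ + rₐ) / 2 = (7.862e+11 + 1.225e+13) / 2 ≈ 6.518e+12 m = 6.518 Tm.
(b) e = (rₐ − rₚ) / (rₐ + rₚ) = (1.225e+13 − 7.862e+11) / (1.225e+13 + 7.862e+11) ≈ 0.8794.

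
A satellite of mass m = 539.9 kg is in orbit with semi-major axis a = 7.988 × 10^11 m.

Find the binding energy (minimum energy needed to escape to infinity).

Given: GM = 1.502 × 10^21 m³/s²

Total orbital energy is E = −GMm/(2a); binding energy is E_bind = −E = GMm/(2a).
E_bind = 1.502e+21 · 539.9 / (2 · 7.988e+11) J ≈ 5.076e+11 J = 507.6 GJ.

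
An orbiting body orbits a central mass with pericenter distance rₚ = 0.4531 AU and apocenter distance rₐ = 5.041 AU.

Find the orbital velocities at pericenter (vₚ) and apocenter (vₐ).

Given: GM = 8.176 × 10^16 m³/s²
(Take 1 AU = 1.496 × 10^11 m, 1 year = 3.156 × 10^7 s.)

Convert to SI: rₚ = 0.4531 AU = 6.77838e+10 m; rₐ = 5.041 AU = 7.54134e+11 m.
Use the vis-viva equation v² = GM(2/r − 1/a) with a = (rₚ + rₐ)/2 = (6.77838e+10 + 7.54134e+11)/2 = 4.10959e+11 m.
vₚ = √(GM · (2/rₚ − 1/a)) = √(8.176e+16 · (2/6.77838e+10 − 1/4.10959e+11)) m/s ≈ 1488 m/s = 0.3139 AU/year.
vₐ = √(GM · (2/rₐ − 1/a)) = √(8.176e+16 · (2/7.54134e+11 − 1/4.10959e+11)) m/s ≈ 133.7 m/s = 0.02821 AU/year.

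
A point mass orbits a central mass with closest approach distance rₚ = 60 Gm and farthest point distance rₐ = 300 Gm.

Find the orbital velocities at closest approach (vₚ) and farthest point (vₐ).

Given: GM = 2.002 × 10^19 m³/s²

Convert to SI: rₚ = 60 Gm = 6e+10 m; rₐ = 300 Gm = 3e+11 m.
Use the vis-viva equation v² = GM(2/r − 1/a) with a = (rₚ + rₐ)/2 = (6e+10 + 3e+11)/2 = 1.8e+11 m.
vₚ = √(GM · (2/rₚ − 1/a)) = √(2.002e+19 · (2/6e+10 − 1/1.8e+11)) m/s ≈ 2.358e+04 m/s = 23.58 km/s.
vₐ = √(GM · (2/rₐ − 1/a)) = √(2.002e+19 · (2/3e+11 − 1/1.8e+11)) m/s ≈ 4716 m/s = 4.716 km/s.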